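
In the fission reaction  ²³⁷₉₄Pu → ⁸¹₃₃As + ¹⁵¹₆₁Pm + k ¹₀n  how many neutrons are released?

5

Conserve mass number: 237 = 81 + 151 + k, so k = 237 − 232 = 5.
Check atomic number: 94 = 33 + 61 + 0 = 94. ✓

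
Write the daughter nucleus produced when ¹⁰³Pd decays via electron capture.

Electron capture: mass number changes by +0, atomic number by -1.
A: 103 = 103; Z: 46 − 1 = 45.
Z = 45 is rhodium, so the daughter is ¹⁰³Rh.

Rh-103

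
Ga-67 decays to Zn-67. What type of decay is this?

ΔA = 67 − 67 = 0; ΔZ = 30 − 31 = -1.
A is unchanged and Z drops by 1 — a proton has become a neutron (β⁺ emission or electron capture).

beta-plus decay or electron capture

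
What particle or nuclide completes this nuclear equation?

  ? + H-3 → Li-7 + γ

alpha particle

Conserve mass number: A + 3 = 7 + 0, so A = 4.
Conserve atomic number: Z + 1 = 3 + 0, so Z = 2.
A = 4 and Z = 2 is He-4 — an alpha particle.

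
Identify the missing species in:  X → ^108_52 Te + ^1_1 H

Conserve mass number: A = 108 + 1, so A = 109.
Conserve atomic number: Z = 52 + 1, so Z = 53.
Z = 53 is iodine, so the species is ^109_53 I.

I-109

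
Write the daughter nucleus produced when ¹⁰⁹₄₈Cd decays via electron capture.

Electron capture: mass number changes by +0, atomic number by -1.
A: 109 = 109; Z: 48 − 1 = 47.
Z = 47 is silver, so the daughter is ¹⁰⁹₄₇Ag.

Ag-109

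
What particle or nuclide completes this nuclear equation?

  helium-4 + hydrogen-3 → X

Li-7

Conserve mass number: 4 + 3 = A, so A = 7.
Conserve atomic number: 2 + 1 = Z, so Z = 3.
Z = 3 is lithium, so the species is lithium-7.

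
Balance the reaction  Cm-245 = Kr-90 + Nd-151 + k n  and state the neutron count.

4

Conserve mass number: 245 = 90 + 151 + k, so k = 245 − 241 = 4.
Check atomic number: 96 = 36 + 60 + 0 = 96. ✓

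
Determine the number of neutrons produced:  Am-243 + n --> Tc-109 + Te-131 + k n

4

Conserve mass number: 244 = 109 + 131 + k, so k = 244 − 240 = 4.
Check atomic number: 95 = 43 + 52 + 0 = 95. ✓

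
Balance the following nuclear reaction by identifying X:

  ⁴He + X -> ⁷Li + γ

triton

Conserve mass number: 4 + A = 7 + 0, so A = 3.
Conserve atomic number: 2 + Z = 3 + 0, so Z = 1.
A = 3 and Z = 1 is ³H — a triton.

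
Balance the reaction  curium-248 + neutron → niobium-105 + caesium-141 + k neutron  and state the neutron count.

Conserve mass number: 249 = 105 + 141 + k, so k = 249 − 246 = 3.
Check atomic number: 96 = 41 + 55 + 0 = 96. ✓

3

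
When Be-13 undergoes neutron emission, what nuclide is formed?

Neutron emission: mass number changes by -1, atomic number by +0.
A: 13 − 1 = 12; Z: 4 = 4.
Z = 4 is beryllium, so the daughter is Be-12.

Be-12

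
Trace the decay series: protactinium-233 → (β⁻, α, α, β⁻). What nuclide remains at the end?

Ac-225

Start: (A, Z) = (233, 91).
After β⁻: (233, 92).
After α: (229, 90).
After α: (225, 88).
After β⁻: (225, 89).
Z = 89 is actinium.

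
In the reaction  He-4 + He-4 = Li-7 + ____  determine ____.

proton

Conserve mass number: 4 + 4 = 7 + A, so A = 1.
Conserve atomic number: 2 + 2 = 3 + Z, so Z = 1.
A = 1 and Z = 1 is H-1 — a proton.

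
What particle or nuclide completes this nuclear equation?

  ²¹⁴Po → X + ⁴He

Pb-210

Conserve mass number: 214 = A + 4, so A = 210.
Conserve atomic number: 84 = Z + 2, so Z = 82.
Z = 82 is lead, so the species is ²¹⁰Pb.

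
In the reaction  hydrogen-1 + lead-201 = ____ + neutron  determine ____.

Conserve mass number: 1 + 201 = A + 1, so A = 201.
Conserve atomic number: 1 + 82 = Z + 0, so Z = 83.
Z = 83 is bismuth, so the species is bismuth-201.

Bi-201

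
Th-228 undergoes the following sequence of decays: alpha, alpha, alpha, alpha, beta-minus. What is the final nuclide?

Start: (A, Z) = (228, 90).
After α: (224, 88).
After α: (220, 86).
After α: (216, 84).
After α: (212, 82).
After β⁻: (212, 83).
Z = 83 is bismuth.

Bi-212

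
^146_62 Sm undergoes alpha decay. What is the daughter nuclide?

Nd-142

Alpha decay: mass number changes by -4, atomic number by -2.
A: 146 − 4 = 142; Z: 62 − 2 = 60.
Z = 60 is neodymium, so the daughter is ^142_60 Nd.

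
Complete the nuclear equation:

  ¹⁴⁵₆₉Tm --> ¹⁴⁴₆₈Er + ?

proton

Conserve mass number: 145 = 144 + A, so A = 1.
Conserve atomic number: 69 = 68 + Z, so Z = 1.
A = 1 and Z = 1 is ¹₁H — a proton.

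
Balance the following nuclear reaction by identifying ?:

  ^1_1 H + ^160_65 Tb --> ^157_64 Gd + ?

alpha particle

Conserve mass number: 1 + 160 = 157 + A, so A = 4.
Conserve atomic number: 1 + 65 = 64 + Z, so Z = 2.
A = 4 and Z = 2 is ^4_2 He — an alpha particle.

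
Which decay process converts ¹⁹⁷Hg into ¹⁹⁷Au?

ΔA = 197 − 197 = 0; ΔZ = 79 − 80 = -1.
A is unchanged and Z drops by 1 — a proton has become a neutron (β⁺ emission or electron capture).

beta-plus decay or electron capture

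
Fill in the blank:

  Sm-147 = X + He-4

Nd-143

Conserve mass number: 147 = A + 4, so A = 143.
Conserve atomic number: 62 = Z + 2, so Z = 60.
Z = 60 is neodymium, so the species is Nd-143.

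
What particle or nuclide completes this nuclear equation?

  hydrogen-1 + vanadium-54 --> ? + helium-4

Conserve mass number: 1 + 54 = A + 4, so A = 51.
Conserve atomic number: 1 + 23 = Z + 2, so Z = 22.
Z = 22 is titanium, so the species is titanium-51.

Ti-51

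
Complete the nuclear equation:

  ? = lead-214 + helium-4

Po-218

Conserve mass number: A = 214 + 4, so A = 218.
Conserve atomic number: Z = 82 + 2, so Z = 84.
Z = 84 is polonium, so the species is polonium-218.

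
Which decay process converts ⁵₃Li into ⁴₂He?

proton emission

ΔA = 4 − 5 = -1; ΔZ = 2 − 3 = -1.
A drops by 1 and Z drops by 1 — a proton was emitted.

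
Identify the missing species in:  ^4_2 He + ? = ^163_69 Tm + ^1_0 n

Conserve mass number: 4 + A = 163 + 1, so A = 160.
Conserve atomic number: 2 + Z = 69 + 0, so Z = 67.
Z = 67 is holmium, so the species is ^160_67 Ho.

Ho-160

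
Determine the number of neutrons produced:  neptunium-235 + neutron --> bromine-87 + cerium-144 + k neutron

5

Conserve mass number: 236 = 87 + 144 + k, so k = 236 − 231 = 5.
Check atomic number: 93 = 35 + 58 + 0 = 93. ✓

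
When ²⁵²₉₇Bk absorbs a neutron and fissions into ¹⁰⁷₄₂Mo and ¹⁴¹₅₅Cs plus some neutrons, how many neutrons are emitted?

5

Conserve mass number: 253 = 107 + 141 + k, so k = 253 − 248 = 5.
Check atomic number: 97 = 42 + 55 + 0 = 97. ✓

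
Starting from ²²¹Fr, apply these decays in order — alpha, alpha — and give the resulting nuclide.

Bi-213

Start: (A, Z) = (221, 87).
After α: (217, 85).
After α: (213, 83).
Z = 83 is bismuth.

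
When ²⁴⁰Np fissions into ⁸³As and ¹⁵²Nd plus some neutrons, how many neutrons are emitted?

5

Conserve mass number: 240 = 83 + 152 + k, so k = 240 − 235 = 5.
Check atomic number: 93 = 33 + 60 + 0 = 93. ✓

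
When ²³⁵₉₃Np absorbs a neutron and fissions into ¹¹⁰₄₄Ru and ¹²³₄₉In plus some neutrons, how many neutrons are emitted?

Conserve mass number: 236 = 110 + 123 + k, so k = 236 − 233 = 3.
Check atomic number: 93 = 44 + 49 + 0 = 93. ✓

3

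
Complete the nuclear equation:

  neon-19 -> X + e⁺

F-19

Conserve mass number: 19 = A + 0, so A = 19.
Conserve atomic number: 10 = Z + 1, so Z = 9.
Z = 9 is fluorine, so the species is fluorine-19.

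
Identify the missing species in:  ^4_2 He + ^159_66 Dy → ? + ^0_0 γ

Conserve mass number: 4 + 159 = A + 0, so A = 163.
Conserve atomic number: 2 + 66 = Z + 0, so Z = 68.
Z = 68 is erbium, so the species is ^163_68 Er.

Er-163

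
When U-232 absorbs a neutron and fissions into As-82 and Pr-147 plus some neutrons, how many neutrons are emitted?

Conserve mass number: 233 = 82 + 147 + k, so k = 233 − 229 = 4.
Check atomic number: 92 = 33 + 59 + 0 = 92. ✓

4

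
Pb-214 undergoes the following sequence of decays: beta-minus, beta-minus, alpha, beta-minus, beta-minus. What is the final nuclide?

Start: (A, Z) = (214, 82).
After β⁻: (214, 83).
After β⁻: (214, 84).
After α: (210, 82).
After β⁻: (210, 83).
After β⁻: (210, 84).
Z = 84 is polonium.

Po-210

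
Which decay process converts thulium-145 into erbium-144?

proton emission

ΔA = 144 − 145 = -1; ΔZ = 68 − 69 = -1.
A drops by 1 and Z drops by 1 — a proton was emitted.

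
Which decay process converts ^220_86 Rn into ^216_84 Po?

alpha decay

ΔA = 216 − 220 = -4; ΔZ = 84 − 86 = -2.
A drops by 4 and Z drops by 2 — the signature of alpha emission.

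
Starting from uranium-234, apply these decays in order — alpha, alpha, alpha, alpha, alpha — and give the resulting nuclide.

Pb-214

Start: (A, Z) = (234, 92).
After α: (230, 90).
After α: (226, 88).
After α: (222, 86).
After α: (218, 84).
After α: (214, 82).
Z = 82 is lead.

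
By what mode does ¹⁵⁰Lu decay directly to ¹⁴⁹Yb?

ΔA = 149 − 150 = -1; ΔZ = 70 − 71 = -1.
A drops by 1 and Z drops by 1 — a proton was emitted.

proton emission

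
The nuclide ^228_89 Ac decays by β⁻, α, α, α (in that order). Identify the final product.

Po-216

Start: (A, Z) = (228, 89).
After β⁻: (228, 90).
After α: (224, 88).
After α: (220, 86).
After α: (216, 84).
Z = 84 is polonium.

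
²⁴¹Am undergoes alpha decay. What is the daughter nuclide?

Alpha decay: mass number changes by -4, atomic number by -2.
A: 241 − 4 = 237; Z: 95 − 2 = 93.
Z = 93 is neptunium, so the daughter is ²³⁷Np.

Np-237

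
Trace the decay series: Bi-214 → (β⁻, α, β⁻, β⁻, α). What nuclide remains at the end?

Pb-206

Start: (A, Z) = (214, 83).
After β⁻: (214, 84).
After α: (210, 82).
After β⁻: (210, 83).
After β⁻: (210, 84).
After α: (206, 82).
Z = 82 is lead.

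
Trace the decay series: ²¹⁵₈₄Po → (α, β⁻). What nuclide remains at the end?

Bi-211

Start: (A, Z) = (215, 84).
After α: (211, 82).
After β⁻: (211, 83).
Z = 83 is bismuth.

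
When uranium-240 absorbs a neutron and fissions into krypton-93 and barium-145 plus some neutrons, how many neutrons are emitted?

3

Conserve mass number: 241 = 93 + 145 + k, so k = 241 − 238 = 3.
Check atomic number: 92 = 36 + 56 + 0 = 92. ✓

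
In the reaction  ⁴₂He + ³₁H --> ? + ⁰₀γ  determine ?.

Li-7

Conserve mass number: 4 + 3 = A + 0, so A = 7.
Conserve atomic number: 2 + 1 = Z + 0, so Z = 3.
Z = 3 is lithium, so the species is ⁷₃Li.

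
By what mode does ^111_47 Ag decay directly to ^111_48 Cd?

ΔA = 111 − 111 = 0; ΔZ = 48 − 47 = +1.
A is unchanged and Z rises by 1 — a neutron has become a proton (β⁻ decay).

beta-minus decay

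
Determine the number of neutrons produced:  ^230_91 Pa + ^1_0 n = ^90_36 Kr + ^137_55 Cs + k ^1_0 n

Conserve mass number: 231 = 90 + 137 + k, so k = 231 − 227 = 4.
Check atomic number: 91 = 36 + 55 + 0 = 91. ✓

4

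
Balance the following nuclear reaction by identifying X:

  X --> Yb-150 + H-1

Lu-151

Conserve mass number: A = 150 + 1, so A = 151.
Conserve atomic number: Z = 70 + 1, so Z = 71.
Z = 71 is lutetium, so the species is Lu-151.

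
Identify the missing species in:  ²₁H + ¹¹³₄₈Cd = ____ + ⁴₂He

Conserve mass number: 2 + 113 = A + 4, so A = 111.
Conserve atomic number: 1 + 48 = Z + 2, so Z = 47.
Z = 47 is silver, so the species is ¹¹¹₄₇Ag.

Ag-111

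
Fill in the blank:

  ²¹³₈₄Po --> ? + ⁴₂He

Pb-209

Conserve mass number: 213 = A + 4, so A = 209.
Conserve atomic number: 84 = Z + 2, so Z = 82.
Z = 82 is lead, so the species is ²⁰⁹₈₂Pb.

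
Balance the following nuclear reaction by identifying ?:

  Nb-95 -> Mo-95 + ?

beta-minus particle

Conserve mass number: 95 = 95 + A, so A = 0.
Conserve atomic number: 41 = 42 + Z, so Z = -1.
A = 0 and Z = -1 is e⁻ — a beta-minus particle.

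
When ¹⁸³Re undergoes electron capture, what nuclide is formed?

Electron capture: mass number changes by +0, atomic number by -1.
A: 183 = 183; Z: 75 − 1 = 74.
Z = 74 is tungsten, so the daughter is ¹⁸³W.

W-183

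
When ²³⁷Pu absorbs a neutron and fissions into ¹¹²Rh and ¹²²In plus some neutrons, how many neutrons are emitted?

4

Conserve mass number: 238 = 112 + 122 + k, so k = 238 − 234 = 4.
Check atomic number: 94 = 45 + 49 + 0 = 94. ✓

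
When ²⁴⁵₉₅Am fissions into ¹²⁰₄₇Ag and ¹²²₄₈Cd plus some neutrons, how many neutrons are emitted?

Conserve mass number: 245 = 120 + 122 + k, so k = 245 − 242 = 3.
Check atomic number: 95 = 47 + 48 + 0 = 95. ✓

3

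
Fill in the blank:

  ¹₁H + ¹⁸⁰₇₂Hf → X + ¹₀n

Ta-180

Conserve mass number: 1 + 180 = A + 1, so A = 180.
Conserve atomic number: 1 + 72 = Z + 0, so Z = 73.
Z = 73 is tantalum, so the species is ¹⁸⁰₇₃Ta.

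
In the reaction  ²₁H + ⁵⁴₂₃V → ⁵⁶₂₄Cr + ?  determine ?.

Conserve mass number: 2 + 54 = 56 + A, so A = 0.
Conserve atomic number: 1 + 23 = 24 + Z, so Z = 0.
A = 0 and Z = 0 is ⁰₀γ — a gamma ray.

gamma ray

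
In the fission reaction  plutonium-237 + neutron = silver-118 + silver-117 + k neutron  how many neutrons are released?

3

Conserve mass number: 238 = 118 + 117 + k, so k = 238 − 235 = 3.
Check atomic number: 94 = 47 + 47 + 0 = 94. ✓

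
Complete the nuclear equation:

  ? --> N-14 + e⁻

C-14

Conserve mass number: A = 14 + 0, so A = 14.
Conserve atomic number: Z = 7 − 1, so Z = 6.
Z = 6 is carbon, so the species is C-14.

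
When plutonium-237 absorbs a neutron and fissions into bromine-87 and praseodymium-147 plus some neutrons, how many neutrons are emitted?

Conserve mass number: 238 = 87 + 147 + k, so k = 238 − 234 = 4.
Check atomic number: 94 = 35 + 59 + 0 = 94. ✓

4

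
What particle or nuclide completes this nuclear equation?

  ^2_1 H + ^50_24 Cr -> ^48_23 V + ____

alpha particle

Conserve mass number: 2 + 50 = 48 + A, so A = 4.
Conserve atomic number: 1 + 24 = 23 + Z, so Z = 2.
A = 4 and Z = 2 is ^4_2 He — an alpha particle.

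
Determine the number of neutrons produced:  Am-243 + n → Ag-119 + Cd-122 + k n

Conserve mass number: 244 = 119 + 122 + k, so k = 244 − 241 = 3.
Check atomic number: 95 = 47 + 48 + 0 = 95. ✓

3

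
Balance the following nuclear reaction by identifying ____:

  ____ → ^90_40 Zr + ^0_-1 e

Y-90

Conserve mass number: A = 90 + 0, so A = 90.
Conserve atomic number: Z = 40 − 1, so Z = 39.
Z = 39 is yttrium, so the species is ^90_39 Y.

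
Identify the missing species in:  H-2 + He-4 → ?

Conserve mass number: 2 + 4 = A, so A = 6.
Conserve atomic number: 1 + 2 = Z, so Z = 3.
Z = 3 is lithium, so the species is Li-6.

Li-6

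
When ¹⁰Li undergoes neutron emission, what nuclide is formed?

Neutron emission: mass number changes by -1, atomic number by +0.
A: 10 − 1 = 9; Z: 3 = 3.
Z = 3 is lithium, so the daughter is ⁹Li.

Li-9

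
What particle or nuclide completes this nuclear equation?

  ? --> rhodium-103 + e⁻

Conserve mass number: A = 103 + 0, so A = 103.
Conserve atomic number: Z = 45 − 1, so Z = 44.
Z = 44 is ruthenium, so the species is ruthenium-103.

Ru-103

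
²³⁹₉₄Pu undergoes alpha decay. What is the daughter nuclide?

U-235

Alpha decay: mass number changes by -4, atomic number by -2.
A: 239 − 4 = 235; Z: 94 − 2 = 92.
Z = 92 is uranium, so the daughter is ²³⁵₉₂U.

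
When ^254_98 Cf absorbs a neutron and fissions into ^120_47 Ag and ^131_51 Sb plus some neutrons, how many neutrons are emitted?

4

Conserve mass number: 255 = 120 + 131 + k, so k = 255 − 251 = 4.
Check atomic number: 98 = 47 + 51 + 0 = 98. ✓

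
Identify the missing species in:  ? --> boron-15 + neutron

B-16

Conserve mass number: A = 15 + 1, so A = 16.
Conserve atomic number: Z = 5 + 0, so Z = 5.
Z = 5 is boron, so the species is boron-16.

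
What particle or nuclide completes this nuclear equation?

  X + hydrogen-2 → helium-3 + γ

proton

Conserve mass number: A + 2 = 3 + 0, so A = 1.
Conserve atomic number: Z + 1 = 2 + 0, so Z = 1.
A = 1 and Z = 1 is hydrogen-1 — a proton.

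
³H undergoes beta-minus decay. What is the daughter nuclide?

Beta-minus decay: mass number changes by +0, atomic number by +1.
A: 3 = 3; Z: 1 + 1 = 2.
Z = 2 is helium, so the daughter is ³He.

He-3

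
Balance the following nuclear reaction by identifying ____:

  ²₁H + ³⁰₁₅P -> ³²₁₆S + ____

gamma ray

Conserve mass number: 2 + 30 = 32 + A, so A = 0.
Conserve atomic number: 1 + 15 = 16 + Z, so Z = 0.
A = 0 and Z = 0 is ⁰₀γ — a gamma ray.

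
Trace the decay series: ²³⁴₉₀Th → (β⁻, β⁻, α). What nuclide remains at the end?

Start: (A, Z) = (234, 90).
After β⁻: (234, 91).
After β⁻: (234, 92).
After α: (230, 90).
Z = 90 is thorium.

Th-230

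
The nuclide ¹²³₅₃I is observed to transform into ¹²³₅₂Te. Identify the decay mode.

ΔA = 123 − 123 = 0; ΔZ = 52 − 53 = -1.
A is unchanged and Z drops by 1 — a proton has become a neutron (β⁺ emission or electron capture).

beta-plus decay or electron capture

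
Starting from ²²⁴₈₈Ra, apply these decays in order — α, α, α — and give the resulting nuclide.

Start: (A, Z) = (224, 88).
After α: (220, 86).
After α: (216, 84).
After α: (212, 82).
Z = 82 is lead.

Pb-212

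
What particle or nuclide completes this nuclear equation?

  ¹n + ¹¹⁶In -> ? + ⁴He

Conserve mass number: 1 + 116 = A + 4, so A = 113.
Conserve atomic number: 0 + 49 = Z + 2, so Z = 47.
Z = 47 is silver, so the species is ¹¹³Ag.

Ag-113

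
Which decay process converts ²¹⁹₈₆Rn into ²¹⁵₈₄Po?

alpha decay

ΔA = 215 − 219 = -4; ΔZ = 84 − 86 = -2.
A drops by 4 and Z drops by 2 — the signature of alpha emission.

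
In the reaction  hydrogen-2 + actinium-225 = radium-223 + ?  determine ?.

Conserve mass number: 2 + 225 = 223 + A, so A = 4.
Conserve atomic number: 1 + 89 = 88 + Z, so Z = 2.
A = 4 and Z = 2 is helium-4 — an alpha particle.

alpha particle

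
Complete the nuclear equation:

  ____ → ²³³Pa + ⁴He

Conserve mass number: A = 233 + 4, so A = 237.
Conserve atomic number: Z = 91 + 2, so Z = 93.
Z = 93 is neptunium, so the species is ²³⁷Np.

Np-237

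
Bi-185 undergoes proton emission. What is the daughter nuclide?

Proton emission: mass number changes by -1, atomic number by -1.
A: 185 − 1 = 184; Z: 83 − 1 = 82.
Z = 82 is lead, so the daughter is Pb-184.

Pb-184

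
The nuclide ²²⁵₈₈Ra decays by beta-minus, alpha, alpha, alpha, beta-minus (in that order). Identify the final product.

Start: (A, Z) = (225, 88).
After β⁻: (225, 89).
After α: (221, 87).
After α: (217, 85).
After α: (213, 83).
After β⁻: (213, 84).
Z = 84 is polonium.

Po-213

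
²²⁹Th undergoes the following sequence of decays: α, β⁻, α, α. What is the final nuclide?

At-217

Start: (A, Z) = (229, 90).
After α: (225, 88).
After β⁻: (225, 89).
After α: (221, 87).
After α: (217, 85).
Z = 85 is astatine.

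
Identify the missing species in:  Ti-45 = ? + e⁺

Conserve mass number: 45 = A + 0, so A = 45.
Conserve atomic number: 22 = Z + 1, so Z = 21.
Z = 21 is scandium, so the species is Sc-45.

Sc-45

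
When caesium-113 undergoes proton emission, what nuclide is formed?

Xe-112

Proton emission: mass number changes by -1, atomic number by -1.
A: 113 − 1 = 112; Z: 55 − 1 = 54.
Z = 54 is xenon, so the daughter is xenon-112.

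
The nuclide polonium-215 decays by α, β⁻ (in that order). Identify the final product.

Bi-211

Start: (A, Z) = (215, 84).
After α: (211, 82).
After β⁻: (211, 83).
Z = 83 is bismuth.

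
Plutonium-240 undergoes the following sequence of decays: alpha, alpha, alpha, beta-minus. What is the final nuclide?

Start: (A, Z) = (240, 94).
After α: (236, 92).
After α: (232, 90).
After α: (228, 88).
After β⁻: (228, 89).
Z = 89 is actinium.

Ac-228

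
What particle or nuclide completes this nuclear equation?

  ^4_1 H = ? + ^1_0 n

H-3

Conserve mass number: 4 = A + 1, so A = 3.
Conserve atomic number: 1 = Z + 0, so Z = 1.
A = 3 and Z = 1 is ^3_1 H — a triton.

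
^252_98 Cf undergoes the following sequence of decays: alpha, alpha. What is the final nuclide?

Pu-244

Start: (A, Z) = (252, 98).
After α: (248, 96).
After α: (244, 94).
Z = 94 is plutonium.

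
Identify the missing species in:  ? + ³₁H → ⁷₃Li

Conserve mass number: A + 3 = 7, so A = 4.
Conserve atomic number: Z + 1 = 3, so Z = 2.
A = 4 and Z = 2 is ⁴₂He — an alpha particle.

alpha particle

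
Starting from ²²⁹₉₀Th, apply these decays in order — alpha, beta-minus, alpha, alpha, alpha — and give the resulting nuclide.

Bi-213

Start: (A, Z) = (229, 90).
After α: (225, 88).
After β⁻: (225, 89).
After α: (221, 87).
After α: (217, 85).
After α: (213, 83).
Z = 83 is bismuth.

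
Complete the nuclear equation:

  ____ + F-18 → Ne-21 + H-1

Conserve mass number: A + 18 = 21 + 1, so A = 4.
Conserve atomic number: Z + 9 = 10 + 1, so Z = 2.
A = 4 and Z = 2 is He-4 — an alpha particle.

alpha particle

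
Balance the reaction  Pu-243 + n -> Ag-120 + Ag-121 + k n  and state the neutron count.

Conserve mass number: 244 = 120 + 121 + k, so k = 244 − 241 = 3.
Check atomic number: 94 = 47 + 47 + 0 = 94. ✓

3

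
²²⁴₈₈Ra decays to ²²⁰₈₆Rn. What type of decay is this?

alpha decay

ΔA = 220 − 224 = -4; ΔZ = 86 − 88 = -2.
A drops by 4 and Z drops by 2 — the signature of alpha emission.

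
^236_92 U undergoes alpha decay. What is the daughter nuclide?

Alpha decay: mass number changes by -4, atomic number by -2.
A: 236 − 4 = 232; Z: 92 − 2 = 90.
Z = 90 is thorium, so the daughter is ^232_90 Th.

Th-232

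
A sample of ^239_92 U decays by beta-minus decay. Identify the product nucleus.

Beta-minus decay: mass number changes by +0, atomic number by +1.
A: 239 = 239; Z: 92 + 1 = 93.
Z = 93 is neptunium, so the daughter is ^239_93 Np.

Np-239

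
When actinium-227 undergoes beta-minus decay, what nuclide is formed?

Beta-minus decay: mass number changes by +0, atomic number by +1.
A: 227 = 227; Z: 89 + 1 = 90.
Z = 90 is thorium, so the daughter is thorium-227.

Th-227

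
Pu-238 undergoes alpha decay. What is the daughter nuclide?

U-234

Alpha decay: mass number changes by -4, atomic number by -2.
A: 238 − 4 = 234; Z: 94 − 2 = 92.
Z = 92 is uranium, so the daughter is U-234.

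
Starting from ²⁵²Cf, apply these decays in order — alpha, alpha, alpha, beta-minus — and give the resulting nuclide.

Np-240

Start: (A, Z) = (252, 98).
After α: (248, 96).
After α: (244, 94).
After α: (240, 92).
After β⁻: (240, 93).
Z = 93 is neptunium.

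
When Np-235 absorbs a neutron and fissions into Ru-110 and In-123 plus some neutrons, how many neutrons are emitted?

3

Conserve mass number: 236 = 110 + 123 + k, so k = 236 − 233 = 3.
Check atomic number: 93 = 44 + 49 + 0 = 93. ✓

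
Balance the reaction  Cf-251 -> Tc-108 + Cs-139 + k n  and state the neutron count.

Conserve mass number: 251 = 108 + 139 + k, so k = 251 − 247 = 4.
Check atomic number: 98 = 43 + 55 + 0 = 98. ✓

4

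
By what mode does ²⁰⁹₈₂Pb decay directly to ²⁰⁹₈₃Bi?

ΔA = 209 − 209 = 0; ΔZ = 83 − 82 = +1.
A is unchanged and Z rises by 1 — a neutron has become a proton (β⁻ decay).

beta-minus decay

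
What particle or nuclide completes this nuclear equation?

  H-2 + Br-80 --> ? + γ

Kr-82

Conserve mass number: 2 + 80 = A + 0, so A = 82.
Conserve atomic number: 1 + 35 = Z + 0, so Z = 36.
Z = 36 is krypton, so the species is Kr-82.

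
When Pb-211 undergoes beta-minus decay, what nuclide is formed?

Beta-minus decay: mass number changes by +0, atomic number by +1.
A: 211 = 211; Z: 82 + 1 = 83.
Z = 83 is bismuth, so the daughter is Bi-211.

Bi-211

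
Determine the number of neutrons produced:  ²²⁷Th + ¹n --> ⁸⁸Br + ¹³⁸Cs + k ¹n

Conserve mass number: 228 = 88 + 138 + k, so k = 228 − 226 = 2.
Check atomic number: 90 = 35 + 55 + 0 = 90. ✓

2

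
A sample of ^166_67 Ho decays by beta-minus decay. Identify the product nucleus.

Er-166

Beta-minus decay: mass number changes by +0, atomic number by +1.
A: 166 = 166; Z: 67 + 1 = 68.
Z = 68 is erbium, so the daughter is ^166_68 Er.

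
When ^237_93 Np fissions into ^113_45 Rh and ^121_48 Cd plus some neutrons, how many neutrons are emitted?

3

Conserve mass number: 237 = 113 + 121 + k, so k = 237 − 234 = 3.
Check atomic number: 93 = 45 + 48 + 0 = 93. ✓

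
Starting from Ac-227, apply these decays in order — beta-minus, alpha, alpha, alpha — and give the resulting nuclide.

Po-215

Start: (A, Z) = (227, 89).
After β⁻: (227, 90).
After α: (223, 88).
After α: (219, 86).
After α: (215, 84).
Z = 84 is polonium.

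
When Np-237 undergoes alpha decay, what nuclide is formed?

Pa-233

Alpha decay: mass number changes by -4, atomic number by -2.
A: 237 − 4 = 233; Z: 93 − 2 = 91.
Z = 91 is protactinium, so the daughter is Pa-233.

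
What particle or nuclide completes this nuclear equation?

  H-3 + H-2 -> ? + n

Conserve mass number: 3 + 2 = A + 1, so A = 4.
Conserve atomic number: 1 + 1 = Z + 0, so Z = 2.
A = 4 and Z = 2 is He-4 — an alpha particle.

He-4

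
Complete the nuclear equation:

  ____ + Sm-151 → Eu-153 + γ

deuteron

Conserve mass number: A + 151 = 153 + 0, so A = 2.
Conserve atomic number: Z + 62 = 63 + 0, so Z = 1.
A = 2 and Z = 1 is H-2 — a deuteron.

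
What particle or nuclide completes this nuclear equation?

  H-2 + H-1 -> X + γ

Conserve mass number: 2 + 1 = A + 0, so A = 3.
Conserve atomic number: 1 + 1 = Z + 0, so Z = 2.
Z = 2 is helium, so the species is He-3.

He-3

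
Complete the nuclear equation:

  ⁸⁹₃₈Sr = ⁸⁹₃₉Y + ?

beta-minus particle

Conserve mass number: 89 = 89 + A, so A = 0.
Conserve atomic number: 38 = 39 + Z, so Z = -1.
A = 0 and Z = -1 is ⁰₋₁e — a beta-minus particle.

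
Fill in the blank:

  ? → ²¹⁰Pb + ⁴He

Po-214

Conserve mass number: A = 210 + 4, so A = 214.
Conserve atomic number: Z = 82 + 2, so Z = 84.
Z = 84 is polonium, so the species is ²¹⁴Po.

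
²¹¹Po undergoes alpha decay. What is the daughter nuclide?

Alpha decay: mass number changes by -4, atomic number by -2.
A: 211 − 4 = 207; Z: 84 − 2 = 82.
Z = 82 is lead, so the daughter is ²⁰⁷Pb.

Pb-207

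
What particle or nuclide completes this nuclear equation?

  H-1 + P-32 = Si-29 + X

alpha particle

Conserve mass number: 1 + 32 = 29 + A, so A = 4.
Conserve atomic number: 1 + 15 = 14 + Z, so Z = 2.
A = 4 and Z = 2 is He-4 — an alpha particle.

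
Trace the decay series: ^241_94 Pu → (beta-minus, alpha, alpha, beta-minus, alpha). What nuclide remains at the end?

Start: (A, Z) = (241, 94).
After β⁻: (241, 95).
After α: (237, 93).
After α: (233, 91).
After β⁻: (233, 92).
After α: (229, 90).
Z = 90 is thorium.

Th-229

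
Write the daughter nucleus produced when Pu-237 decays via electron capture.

Electron capture: mass number changes by +0, atomic number by -1.
A: 237 = 237; Z: 94 − 1 = 93.
Z = 93 is neptunium, so the daughter is Np-237.

Np-237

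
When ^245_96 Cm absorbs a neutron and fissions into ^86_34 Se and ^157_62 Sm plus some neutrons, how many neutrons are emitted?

Conserve mass number: 246 = 86 + 157 + k, so k = 246 − 243 = 3.
Check atomic number: 96 = 34 + 62 + 0 = 96. ✓

3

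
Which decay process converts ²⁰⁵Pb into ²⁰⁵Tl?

ΔA = 205 − 205 = 0; ΔZ = 81 − 82 = -1.
A is unchanged and Z drops by 1 — a proton has become a neutron (β⁺ emission or electron capture).

beta-plus decay or electron capture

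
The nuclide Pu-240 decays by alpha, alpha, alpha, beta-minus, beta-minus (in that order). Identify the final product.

Th-228

Start: (A, Z) = (240, 94).
After α: (236, 92).
After α: (232, 90).
After α: (228, 88).
After β⁻: (228, 89).
After β⁻: (228, 90).
Z = 90 is thorium.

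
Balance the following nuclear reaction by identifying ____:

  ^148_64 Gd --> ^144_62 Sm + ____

Conserve mass number: 148 = 144 + A, so A = 4.
Conserve atomic number: 64 = 62 + Z, so Z = 2.
A = 4 and Z = 2 is ^4_2 He — an alpha particle.

alpha particle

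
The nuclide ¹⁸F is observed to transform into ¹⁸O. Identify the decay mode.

beta-plus decay or electron capture

ΔA = 18 − 18 = 0; ΔZ = 8 − 9 = -1.
A is unchanged and Z drops by 1 — a proton has become a neutron (β⁺ emission or electron capture).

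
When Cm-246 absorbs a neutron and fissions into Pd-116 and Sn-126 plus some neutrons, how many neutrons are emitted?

Conserve mass number: 247 = 116 + 126 + k, so k = 247 − 242 = 5.
Check atomic number: 96 = 46 + 50 + 0 = 96. ✓

5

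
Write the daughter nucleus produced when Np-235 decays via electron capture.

Electron capture: mass number changes by +0, atomic number by -1.
A: 235 = 235; Z: 93 − 1 = 92.
Z = 92 is uranium, so the daughter is U-235.

U-235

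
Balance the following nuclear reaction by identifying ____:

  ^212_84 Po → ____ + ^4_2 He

Pb-208

Conserve mass number: 212 = A + 4, so A = 208.
Conserve atomic number: 84 = Z + 2, so Z = 82.
Z = 82 is lead, so the species is ^208_82 Pb.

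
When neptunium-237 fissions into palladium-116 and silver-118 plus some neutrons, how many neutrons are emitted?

3

Conserve mass number: 237 = 116 + 118 + k, so k = 237 − 234 = 3.
Check atomic number: 93 = 46 + 47 + 0 = 93. ✓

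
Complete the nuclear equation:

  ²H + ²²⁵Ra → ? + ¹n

Conserve mass number: 2 + 225 = A + 1, so A = 226.
Conserve atomic number: 1 + 88 = Z + 0, so Z = 89.
Z = 89 is actinium, so the species is ²²⁶Ac.

Ac-226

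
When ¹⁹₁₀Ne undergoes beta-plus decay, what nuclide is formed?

Beta-plus decay: mass number changes by +0, atomic number by -1.
A: 19 = 19; Z: 10 − 1 = 9.
Z = 9 is fluorine, so the daughter is ¹⁹₉F.

F-19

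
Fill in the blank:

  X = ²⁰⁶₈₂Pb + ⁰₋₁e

Tl-206

Conserve mass number: A = 206 + 0, so A = 206.
Conserve atomic number: Z = 82 − 1, so Z = 81.
Z = 81 is thallium, so the species is ²⁰⁶₈₁Tl.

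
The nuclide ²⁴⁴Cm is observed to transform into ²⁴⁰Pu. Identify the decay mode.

alpha decay

ΔA = 240 − 244 = -4; ΔZ = 94 − 96 = -2.
A drops by 4 and Z drops by 2 — the signature of alpha emission.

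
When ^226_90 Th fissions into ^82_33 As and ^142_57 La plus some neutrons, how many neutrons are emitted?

2

Conserve mass number: 226 = 82 + 142 + k, so k = 226 − 224 = 2.
Check atomic number: 90 = 33 + 57 + 0 = 90. ✓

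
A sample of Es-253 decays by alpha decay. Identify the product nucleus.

Bk-249

Alpha decay: mass number changes by -4, atomic number by -2.
A: 253 − 4 = 249; Z: 99 − 2 = 97.
Z = 97 is berkelium, so the daughter is Bk-249.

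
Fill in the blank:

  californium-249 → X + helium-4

Conserve mass number: 249 = A + 4, so A = 245.
Conserve atomic number: 98 = Z + 2, so Z = 96.
Z = 96 is curium, so the species is curium-245.

Cm-245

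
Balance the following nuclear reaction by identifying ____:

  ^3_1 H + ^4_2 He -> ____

Li-7

Conserve mass number: 3 + 4 = A, so A = 7.
Conserve atomic number: 1 + 2 = Z, so Z = 3.
Z = 3 is lithium, so the species is ^7_3 Li.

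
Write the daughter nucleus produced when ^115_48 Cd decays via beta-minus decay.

Beta-minus decay: mass number changes by +0, atomic number by +1.
A: 115 = 115; Z: 48 + 1 = 49.
Z = 49 is indium, so the daughter is ^115_49 In.

In-115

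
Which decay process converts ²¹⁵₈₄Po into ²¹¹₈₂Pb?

ΔA = 211 − 215 = -4; ΔZ = 82 − 84 = -2.
A drops by 4 and Z drops by 2 — the signature of alpha emission.

alpha decay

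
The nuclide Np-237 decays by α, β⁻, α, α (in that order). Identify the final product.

Ra-225

Start: (A, Z) = (237, 93).
After α: (233, 91).
After β⁻: (233, 92).
After α: (229, 90).
After α: (225, 88).
Z = 88 is radium.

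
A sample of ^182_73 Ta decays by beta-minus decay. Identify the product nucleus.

Beta-minus decay: mass number changes by +0, atomic number by +1.
A: 182 = 182; Z: 73 + 1 = 74.
Z = 74 is tungsten, so the daughter is ^182_74 W.

W-182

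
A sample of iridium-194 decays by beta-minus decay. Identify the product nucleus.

Pt-194

Beta-minus decay: mass number changes by +0, atomic number by +1.
A: 194 = 194; Z: 77 + 1 = 78.
Z = 78 is platinum, so the daughter is platinum-194.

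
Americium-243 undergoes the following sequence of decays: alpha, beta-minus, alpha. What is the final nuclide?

Start: (A, Z) = (243, 95).
After α: (239, 93).
After β⁻: (239, 94).
After α: (235, 92).
Z = 92 is uranium.

U-235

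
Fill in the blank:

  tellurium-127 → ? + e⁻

I-127

Conserve mass number: 127 = A + 0, so A = 127.
Conserve atomic number: 52 = Z − 1, so Z = 53.
Z = 53 is iodine, so the species is iodine-127.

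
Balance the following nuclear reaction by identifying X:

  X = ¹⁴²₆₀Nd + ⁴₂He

Conserve mass number: A = 142 + 4, so A = 146.
Conserve atomic number: Z = 60 + 2, so Z = 62.
Z = 62 is samarium, so the species is ¹⁴⁶₆₂Sm.

Sm-146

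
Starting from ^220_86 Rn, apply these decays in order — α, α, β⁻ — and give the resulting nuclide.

Bi-212

Start: (A, Z) = (220, 86).
After α: (216, 84).
After α: (212, 82).
After β⁻: (212, 83).
Z = 83 is bismuth.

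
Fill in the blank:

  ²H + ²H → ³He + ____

Conserve mass number: 2 + 2 = 3 + A, so A = 1.
Conserve atomic number: 1 + 1 = 2 + Z, so Z = 0.
A = 1 and Z = 0 is ¹n — a neutron.

neutron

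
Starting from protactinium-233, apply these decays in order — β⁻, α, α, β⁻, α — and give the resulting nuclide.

Start: (A, Z) = (233, 91).
After β⁻: (233, 92).
After α: (229, 90).
After α: (225, 88).
After β⁻: (225, 89).
After α: (221, 87).
Z = 87 is francium.

Fr-221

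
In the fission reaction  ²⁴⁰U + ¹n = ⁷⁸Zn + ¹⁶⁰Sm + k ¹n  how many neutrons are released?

3

Conserve mass number: 241 = 78 + 160 + k, so k = 241 − 238 = 3.
Check atomic number: 92 = 30 + 62 + 0 = 92. ✓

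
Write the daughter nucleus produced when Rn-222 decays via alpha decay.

Po-218

Alpha decay: mass number changes by -4, atomic number by -2.
A: 222 − 4 = 218; Z: 86 − 2 = 84.
Z = 84 is polonium, so the daughter is Po-218.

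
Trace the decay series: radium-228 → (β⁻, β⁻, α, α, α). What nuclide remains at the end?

Start: (A, Z) = (228, 88).
After β⁻: (228, 89).
After β⁻: (228, 90).
After α: (224, 88).
After α: (220, 86).
After α: (216, 84).
Z = 84 is polonium.

Po-216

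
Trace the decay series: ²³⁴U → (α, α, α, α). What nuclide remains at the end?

Start: (A, Z) = (234, 92).
After α: (230, 90).
After α: (226, 88).
After α: (222, 86).
After α: (218, 84).
Z = 84 is polonium.

Po-218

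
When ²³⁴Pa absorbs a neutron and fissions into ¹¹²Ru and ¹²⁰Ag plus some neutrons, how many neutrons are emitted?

3

Conserve mass number: 235 = 112 + 120 + k, so k = 235 − 232 = 3.
Check atomic number: 91 = 44 + 47 + 0 = 91. ✓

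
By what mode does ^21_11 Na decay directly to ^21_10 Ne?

ΔA = 21 − 21 = 0; ΔZ = 10 − 11 = -1.
A is unchanged and Z drops by 1 — a proton has become a neutron (β⁺ emission or electron capture).

beta-plus decay or electron capture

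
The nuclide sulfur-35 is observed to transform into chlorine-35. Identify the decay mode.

ΔA = 35 − 35 = 0; ΔZ = 17 − 16 = +1.
A is unchanged and Z rises by 1 — a neutron has become a proton (β⁻ decay).

beta-minus decay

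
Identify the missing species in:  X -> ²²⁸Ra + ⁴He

Th-232

Conserve mass number: A = 228 + 4, so A = 232.
Conserve atomic number: Z = 88 + 2, so Z = 90.
Z = 90 is thorium, so the species is ²³²Th.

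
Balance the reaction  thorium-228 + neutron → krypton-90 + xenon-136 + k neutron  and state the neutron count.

Conserve mass number: 229 = 90 + 136 + k, so k = 229 − 226 = 3.
Check atomic number: 90 = 36 + 54 + 0 = 90. ✓

3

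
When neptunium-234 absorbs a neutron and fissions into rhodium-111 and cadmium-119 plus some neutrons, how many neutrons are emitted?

Conserve mass number: 235 = 111 + 119 + k, so k = 235 − 230 = 5.
Check atomic number: 93 = 45 + 48 + 0 = 93. ✓

5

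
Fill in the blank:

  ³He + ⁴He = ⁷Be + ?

gamma ray

Conserve mass number: 3 + 4 = 7 + A, so A = 0.
Conserve atomic number: 2 + 2 = 4 + Z, so Z = 0.
A = 0 and Z = 0 is γ — a gamma ray.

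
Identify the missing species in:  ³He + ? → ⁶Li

Conserve mass number: 3 + A = 6, so A = 3.
Conserve atomic number: 2 + Z = 3, so Z = 1.
A = 3 and Z = 1 is ³H — a triton.

triton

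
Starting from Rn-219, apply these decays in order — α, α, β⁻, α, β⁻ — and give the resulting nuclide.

Start: (A, Z) = (219, 86).
After α: (215, 84).
After α: (211, 82).
After β⁻: (211, 83).
After α: (207, 81).
After β⁻: (207, 82).
Z = 82 is lead.

Pb-207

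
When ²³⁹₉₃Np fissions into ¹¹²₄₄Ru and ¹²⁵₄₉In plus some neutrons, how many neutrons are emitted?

2

Conserve mass number: 239 = 112 + 125 + k, so k = 239 − 237 = 2.
Check atomic number: 93 = 44 + 49 + 0 = 93. ✓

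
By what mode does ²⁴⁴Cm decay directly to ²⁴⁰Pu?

ΔA = 240 − 244 = -4; ΔZ = 94 − 96 = -2.
A drops by 4 and Z drops by 2 — the signature of alpha emission.

alpha decay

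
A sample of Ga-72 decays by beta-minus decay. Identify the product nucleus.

Beta-minus decay: mass number changes by +0, atomic number by +1.
A: 72 = 72; Z: 31 + 1 = 32.
Z = 32 is germanium, so the daughter is Ge-72.

Ge-72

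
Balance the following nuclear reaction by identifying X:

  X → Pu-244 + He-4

Cm-248

Conserve mass number: A = 244 + 4, so A = 248.
Conserve atomic number: Z = 94 + 2, so Z = 96.
Z = 96 is curium, so the species is Cm-248.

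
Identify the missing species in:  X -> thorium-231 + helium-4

U-235

Conserve mass number: A = 231 + 4, so A = 235.
Conserve atomic number: Z = 90 + 2, so Z = 92.
Z = 92 is uranium, so the species is uranium-235.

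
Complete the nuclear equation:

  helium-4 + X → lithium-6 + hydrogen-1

Conserve mass number: 4 + A = 6 + 1, so A = 3.
Conserve atomic number: 2 + Z = 3 + 1, so Z = 2.
Z = 2 is helium, so the species is helium-3.

He-3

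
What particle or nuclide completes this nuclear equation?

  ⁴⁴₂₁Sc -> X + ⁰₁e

Conserve mass number: 44 = A + 0, so A = 44.
Conserve atomic number: 21 = Z + 1, so Z = 20.
Z = 20 is calcium, so the species is ⁴⁴₂₀Ca.

Ca-44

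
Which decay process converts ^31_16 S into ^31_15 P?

ΔA = 31 − 31 = 0; ΔZ = 15 − 16 = -1.
A is unchanged and Z drops by 1 — a proton has become a neutron (β⁺ emission or electron capture).

beta-plus decay or electron capture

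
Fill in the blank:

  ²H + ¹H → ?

Conserve mass number: 2 + 1 = A, so A = 3.
Conserve atomic number: 1 + 1 = Z, so Z = 2.
Z = 2 is helium, so the species is ³He.

He-3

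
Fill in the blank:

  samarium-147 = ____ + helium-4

Nd-143

Conserve mass number: 147 = A + 4, so A = 143.
Conserve atomic number: 62 = Z + 2, so Z = 60.
Z = 60 is neodymium, so the species is neodymium-143.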